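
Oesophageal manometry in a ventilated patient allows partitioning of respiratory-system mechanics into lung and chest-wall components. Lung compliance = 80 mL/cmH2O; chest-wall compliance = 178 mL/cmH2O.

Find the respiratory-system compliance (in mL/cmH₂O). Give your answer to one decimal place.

55.2

Lung and chest wall are elastances in series: 1/Crs = 1/CL + 1/Ccw.
1/Crs = 1/80 + 1/178 = 0.01812.
Crs = 55.188 mL/cmH2O.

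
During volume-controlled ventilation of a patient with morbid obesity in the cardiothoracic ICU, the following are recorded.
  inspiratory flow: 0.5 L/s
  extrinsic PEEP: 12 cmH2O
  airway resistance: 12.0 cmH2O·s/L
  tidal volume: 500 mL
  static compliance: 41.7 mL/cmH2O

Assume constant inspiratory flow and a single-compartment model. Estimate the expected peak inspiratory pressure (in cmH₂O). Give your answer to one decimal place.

Equation of motion (constant flow): PIP = Vt/C + R·V̇ + PEEP.
PIP = 500/41.7 + 12.0×0.5 + 12 = 11.99 + 6.0 + 12 = 29.99 cmH2O.

30.0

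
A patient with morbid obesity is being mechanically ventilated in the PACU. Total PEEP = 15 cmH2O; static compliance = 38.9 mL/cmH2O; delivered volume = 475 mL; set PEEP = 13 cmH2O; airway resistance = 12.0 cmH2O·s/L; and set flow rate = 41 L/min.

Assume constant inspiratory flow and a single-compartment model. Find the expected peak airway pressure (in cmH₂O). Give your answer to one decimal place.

35.4

Flow: 41 L/min ÷ 60 = 0.6833 L/s.
Total PEEP = 15 cmH2O (set 13 + intrinsic 2); this is the baseline alveolar pressure.
Equation of motion (constant flow): PIP = Vt/C + R·V̇ + PEEP.
PIP = 475/38.9 + 12.0×0.6833 + 15 = 12.211 + 8.2 + 15 = 35.411 cmH2O.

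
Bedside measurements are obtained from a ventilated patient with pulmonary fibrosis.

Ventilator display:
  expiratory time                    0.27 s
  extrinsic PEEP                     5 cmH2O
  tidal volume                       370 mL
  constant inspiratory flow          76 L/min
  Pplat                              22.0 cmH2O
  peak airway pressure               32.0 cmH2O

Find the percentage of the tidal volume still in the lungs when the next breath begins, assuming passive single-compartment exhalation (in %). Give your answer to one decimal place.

20.8

Flow: 76 L/min ÷ 60 = 1.2667 L/s.
R = (PIP − Pplat)/V̇ = (32.0 − 22.0) / 1.2667 = 10.0/1.2667 = 7.895 cmH2O·s/L.
C = Vt/(Pplat − PEEP) = 370.0 / (22.0 − 5) = 370.0/17.0 = 21.765 mL/cmH2O.
τ = R × C = 7.895 × 0.02177 L/cmH2O = 0.1719 s.
Fraction remaining at end-expiration = e^(−Te/τ) = e^(−0.27/0.1719) = 0.2079 → 20.79%.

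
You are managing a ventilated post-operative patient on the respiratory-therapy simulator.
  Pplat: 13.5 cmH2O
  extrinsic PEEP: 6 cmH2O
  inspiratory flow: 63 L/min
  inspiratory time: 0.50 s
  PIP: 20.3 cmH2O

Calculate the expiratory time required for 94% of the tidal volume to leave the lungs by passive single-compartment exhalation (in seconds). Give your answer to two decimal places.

Flow: 63 L/min ÷ 60 = 1.05 L/s.
Vt = flow × Ti = 1.05 L/s × 0.50 s × 1000 mL/L = 525.0 mL.
R = (PIP − Pplat)/V̇ = (20.3 − 13.5) / 1.05 = 6.8/1.05 = 6.476 cmH2O·s/L.
C = Vt/(Pplat − PEEP) = 525.0 / (13.5 − 6) = 525.0/7.5 = 70.0 mL/cmH2O.
τ = R × C = 6.476 × 0.07 L/cmH2O = 0.4533 s.
t = −τ·ln(1 − 0.94) = −0.4533·ln(0.06) = 1.275 s.

1.28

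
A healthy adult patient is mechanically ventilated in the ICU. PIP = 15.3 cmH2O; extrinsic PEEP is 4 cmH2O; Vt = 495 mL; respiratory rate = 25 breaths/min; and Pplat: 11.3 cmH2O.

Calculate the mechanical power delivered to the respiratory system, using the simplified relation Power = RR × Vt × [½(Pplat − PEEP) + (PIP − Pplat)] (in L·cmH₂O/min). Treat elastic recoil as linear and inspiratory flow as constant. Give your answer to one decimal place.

94.7

Per-breath work = Vt × [½(Pplat−PEEP) + (PIP−Pplat)] = 0.495 × [0.5×7.3 + 4.0] = 0.495 × 7.65 = 3.787 L·cmH2O.
Power = 25 × 3.787 = 94.675 L·cmH2O/min.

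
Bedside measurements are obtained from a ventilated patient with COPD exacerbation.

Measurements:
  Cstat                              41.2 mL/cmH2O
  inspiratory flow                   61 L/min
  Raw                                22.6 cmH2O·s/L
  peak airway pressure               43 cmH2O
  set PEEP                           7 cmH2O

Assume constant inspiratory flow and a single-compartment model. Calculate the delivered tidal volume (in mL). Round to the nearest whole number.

537

Flow: 61 L/min ÷ 60 = 1.0167 L/s.
Equation of motion (constant flow): PIP = Vt/C + R·V̇ + PEEP.
Vt/C = PIP − R·V̇ − PEEP = 43 − 22.977 − 7 = 13.023 cmH2O.
Vt = C × 13.023 = 41.2 × 13.023 = 536.55 mL.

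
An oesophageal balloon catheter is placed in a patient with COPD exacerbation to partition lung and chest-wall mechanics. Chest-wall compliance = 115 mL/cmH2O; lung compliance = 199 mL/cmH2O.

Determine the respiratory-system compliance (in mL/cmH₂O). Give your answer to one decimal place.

Lung and chest wall are elastances in series: 1/Crs = 1/CL + 1/Ccw.
1/Crs = 1/199 + 1/115 = 0.01372.
Crs = 72.886 mL/cmH2O.

72.9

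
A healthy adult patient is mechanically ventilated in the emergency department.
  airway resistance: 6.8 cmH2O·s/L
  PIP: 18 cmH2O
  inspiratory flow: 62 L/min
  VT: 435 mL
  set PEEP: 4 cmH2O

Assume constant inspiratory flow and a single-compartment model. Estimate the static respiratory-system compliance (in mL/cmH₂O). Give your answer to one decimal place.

Flow: 62 L/min ÷ 60 = 1.0333 L/s.
Equation of motion (constant flow): PIP = Vt/C + R·V̇ + PEEP.
Vt/C = PIP − R·V̇ − PEEP = 18 − 6.8×1.0333 − 4 = 18 − 7.026 − 4 = 6.974 cmH2O.
C = Vt / 6.974 = 435 / 6.974 = 62.375 mL/cmH2O.

62.4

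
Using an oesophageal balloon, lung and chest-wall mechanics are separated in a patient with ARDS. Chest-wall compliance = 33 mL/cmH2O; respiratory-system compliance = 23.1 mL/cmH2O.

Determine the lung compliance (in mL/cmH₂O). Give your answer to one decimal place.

77.0

1/CL = 1/Crs − 1/Ccw.
1/CL = 1/23.1 − 1/33 = 0.01299.
CL = 76.982 mL/cmH2O.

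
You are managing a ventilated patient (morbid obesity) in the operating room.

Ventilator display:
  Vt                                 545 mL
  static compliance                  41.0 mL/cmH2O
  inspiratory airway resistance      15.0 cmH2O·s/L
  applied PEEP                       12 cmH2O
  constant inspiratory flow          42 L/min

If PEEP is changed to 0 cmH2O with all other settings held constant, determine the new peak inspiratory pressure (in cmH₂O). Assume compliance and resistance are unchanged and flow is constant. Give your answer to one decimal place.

23.8

Flow: 42 L/min ÷ 60 = 0.7 L/s.
PIP = Vt/C + R·V̇ + PEEP (constant-flow equation of motion).
Only the baseline term changes: ΔPIP = ΔPEEP = 0 − 12 = -12.0 cmH2O.
Original PIP = 545/41.0 + 15.0×0.7 + 12 = 35.793 cmH2O; new PIP = 35.793 + (-12.0) = 23.793 cmH2O.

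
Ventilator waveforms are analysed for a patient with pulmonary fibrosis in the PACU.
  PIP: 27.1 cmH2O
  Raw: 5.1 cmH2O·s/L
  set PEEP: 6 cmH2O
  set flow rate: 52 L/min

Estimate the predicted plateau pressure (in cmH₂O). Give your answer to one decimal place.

Flow: 52 L/min ÷ 60 = 0.8667 L/s.
Pplat = PIP − Raw × flow = 27.1 − 5.1 × 0.8667 = 27.1 − 4.42 = 22.68 cmH2O.

22.7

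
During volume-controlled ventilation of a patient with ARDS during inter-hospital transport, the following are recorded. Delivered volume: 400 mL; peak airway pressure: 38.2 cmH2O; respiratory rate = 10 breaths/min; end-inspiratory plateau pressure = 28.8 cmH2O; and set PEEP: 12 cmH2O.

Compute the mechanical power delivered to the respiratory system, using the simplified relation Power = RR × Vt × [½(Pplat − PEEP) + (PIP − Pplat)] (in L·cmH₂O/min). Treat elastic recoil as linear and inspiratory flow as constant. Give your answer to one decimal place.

Per-breath work = Vt × [½(Pplat−PEEP) + (PIP−Pplat)] = 0.400 × [0.5×16.8 + 9.4] = 0.400 × 17.8 = 7.12 L·cmH2O.
Power = 10 × 7.12 = 71.2 L·cmH2O/min.

71.2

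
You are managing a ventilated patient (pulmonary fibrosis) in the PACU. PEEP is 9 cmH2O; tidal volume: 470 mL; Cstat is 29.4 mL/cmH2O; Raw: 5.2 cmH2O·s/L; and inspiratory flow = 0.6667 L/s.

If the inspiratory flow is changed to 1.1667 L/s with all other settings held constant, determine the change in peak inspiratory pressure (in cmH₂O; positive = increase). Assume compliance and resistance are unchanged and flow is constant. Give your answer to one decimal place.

2.6

PIP = Vt/C + R·V̇ + PEEP (constant-flow equation of motion).
Only the resistive term changes: ΔPIP = R × ΔV̇ = 5.2 × (1.1667 − 0.6667) = 5.2 × 0.5 = 2.6 cmH2O.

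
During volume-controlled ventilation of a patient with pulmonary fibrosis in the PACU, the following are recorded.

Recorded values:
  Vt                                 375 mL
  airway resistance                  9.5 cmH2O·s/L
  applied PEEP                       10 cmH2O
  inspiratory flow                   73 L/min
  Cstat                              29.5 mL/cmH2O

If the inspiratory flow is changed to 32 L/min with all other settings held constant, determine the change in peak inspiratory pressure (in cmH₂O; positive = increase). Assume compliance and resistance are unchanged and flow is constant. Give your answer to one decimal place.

-6.5

Flow: 73 L/min ÷ 60 = 1.2167 L/s.
New flow: 32 L/min ÷ 60 = 0.5333 L/s.
PIP = Vt/C + R·V̇ + PEEP (constant-flow equation of motion).
Only the resistive term changes: ΔPIP = R × ΔV̇ = 9.5 × (0.5333 − 1.2167) = 9.5 × -0.6834 = -6.492 cmH2O.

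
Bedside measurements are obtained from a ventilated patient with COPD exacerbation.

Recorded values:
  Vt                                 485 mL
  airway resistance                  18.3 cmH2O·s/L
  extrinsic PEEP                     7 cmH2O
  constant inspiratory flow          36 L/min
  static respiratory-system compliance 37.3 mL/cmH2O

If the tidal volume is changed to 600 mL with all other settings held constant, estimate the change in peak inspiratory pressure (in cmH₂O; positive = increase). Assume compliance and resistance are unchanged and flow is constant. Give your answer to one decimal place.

PIP = Vt/C + R·V̇ + PEEP (constant-flow equation of motion).
Only the elastic term changes: ΔPIP = ΔVt / C = (600 − 485) / 37.3 = 3.083 cmH2O.

3.1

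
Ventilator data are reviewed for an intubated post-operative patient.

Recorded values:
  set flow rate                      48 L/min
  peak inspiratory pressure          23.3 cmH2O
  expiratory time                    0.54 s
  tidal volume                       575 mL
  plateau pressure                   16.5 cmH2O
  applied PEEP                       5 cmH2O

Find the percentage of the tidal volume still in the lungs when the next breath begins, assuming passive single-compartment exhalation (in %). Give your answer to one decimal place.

28.1

Flow: 48 L/min ÷ 60 = 0.8 L/s.
R = (PIP − Pplat)/V̇ = (23.3 − 16.5) / 0.8 = 6.8/0.8 = 8.5 cmH2O·s/L.
C = Vt/(Pplat − PEEP) = 575.0 / (16.5 − 5) = 575.0/11.5 = 50.0 mL/cmH2O.
τ = R × C = 8.5 × 0.05 L/cmH2O = 0.425 s.
Fraction remaining at end-expiration = e^(−Te/τ) = e^(−0.54/0.425) = 0.2807 → 28.07%.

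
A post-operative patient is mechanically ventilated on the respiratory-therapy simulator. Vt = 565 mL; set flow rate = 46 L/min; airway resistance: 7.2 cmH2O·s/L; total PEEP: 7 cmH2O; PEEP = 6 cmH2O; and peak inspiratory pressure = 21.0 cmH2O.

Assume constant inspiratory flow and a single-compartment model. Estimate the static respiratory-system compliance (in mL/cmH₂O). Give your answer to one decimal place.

Flow: 46 L/min ÷ 60 = 0.7667 L/s.
Total PEEP = 7 cmH2O (set 6 + intrinsic 1); this is the baseline alveolar pressure.
Equation of motion (constant flow): PIP = Vt/C + R·V̇ + PEEP.
Vt/C = PIP − R·V̇ − PEEP = 21.0 − 7.2×0.7667 − 7 = 21.0 − 5.52 − 7 = 8.48 cmH2O.
C = Vt / 8.48 = 565 / 8.48 = 66.627 mL/cmH2O.

66.6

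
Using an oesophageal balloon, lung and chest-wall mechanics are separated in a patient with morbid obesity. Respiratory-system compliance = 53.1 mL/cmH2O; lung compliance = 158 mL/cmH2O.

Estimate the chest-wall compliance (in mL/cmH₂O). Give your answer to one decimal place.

80.0

1/Ccw = 1/Crs − 1/CL.
1/Ccw = 1/53.1 − 1/158 = 0.0125.
Ccw = 80.0 mL/cmH2O.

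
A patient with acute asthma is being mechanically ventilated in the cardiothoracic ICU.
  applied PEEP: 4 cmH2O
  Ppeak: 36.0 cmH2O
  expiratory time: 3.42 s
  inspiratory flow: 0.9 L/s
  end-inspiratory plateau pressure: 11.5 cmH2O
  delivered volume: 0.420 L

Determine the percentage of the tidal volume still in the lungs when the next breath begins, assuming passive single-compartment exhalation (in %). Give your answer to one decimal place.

R = (PIP − Pplat)/V̇ = (36.0 − 11.5) / 0.9 = 24.5/0.9 = 27.222 cmH2O·s/L.
C = Vt/(Pplat − PEEP) = 420.0 / (11.5 − 4) = 420.0/7.5 = 56.0 mL/cmH2O.
τ = R × C = 27.222 × 0.056 L/cmH2O = 1.524 s.
Fraction remaining at end-expiration = e^(−Te/τ) = e^(−3.42/1.524) = 0.106 → 10.6%.

10.6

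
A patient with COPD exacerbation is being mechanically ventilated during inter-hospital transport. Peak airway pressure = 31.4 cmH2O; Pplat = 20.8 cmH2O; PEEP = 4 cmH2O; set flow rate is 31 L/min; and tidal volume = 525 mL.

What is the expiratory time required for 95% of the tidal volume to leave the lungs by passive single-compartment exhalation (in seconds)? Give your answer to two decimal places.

1.92

Flow: 31 L/min ÷ 60 = 0.5167 L/s.
R = (PIP − Pplat)/V̇ = (31.4 − 20.8) / 0.5167 = 10.6/0.5167 = 20.515 cmH2O·s/L.
C = Vt/(Pplat − PEEP) = 525.0 / (20.8 − 4) = 525.0/16.8 = 31.25 mL/cmH2O.
τ = R × C = 20.515 × 0.03125 L/cmH2O = 0.6411 s.
t = −τ·ln(1 − 0.95) = −0.6411·ln(0.05) = 1.921 s.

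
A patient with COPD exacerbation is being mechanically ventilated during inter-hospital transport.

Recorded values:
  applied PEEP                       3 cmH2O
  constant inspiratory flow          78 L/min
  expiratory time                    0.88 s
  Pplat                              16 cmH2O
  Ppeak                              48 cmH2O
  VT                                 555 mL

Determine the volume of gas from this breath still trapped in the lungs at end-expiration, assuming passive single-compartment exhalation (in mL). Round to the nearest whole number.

240

Flow: 78 L/min ÷ 60 = 1.3 L/s.
R = (PIP − Pplat)/V̇ = (48 − 16) / 1.3 = 32.0/1.3 = 24.615 cmH2O·s/L.
C = Vt/(Pplat − PEEP) = 555.0 / (16 − 3) = 555.0/13.0 = 42.692 mL/cmH2O.
τ = R × C = 24.615 × 0.04269 L/cmH2O = 1.051 s.
Fraction remaining = e^(−Te/τ) = e^(−0.88/1.051) = 0.4329.
Trapped volume = 555.0 × 0.4329 = 240.26 mL.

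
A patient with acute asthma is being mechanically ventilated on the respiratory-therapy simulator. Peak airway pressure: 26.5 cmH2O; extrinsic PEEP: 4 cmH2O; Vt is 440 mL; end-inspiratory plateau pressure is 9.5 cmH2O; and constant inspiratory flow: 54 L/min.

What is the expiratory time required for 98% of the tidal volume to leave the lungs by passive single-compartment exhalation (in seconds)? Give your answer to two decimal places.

5.91

Flow: 54 L/min ÷ 60 = 0.9 L/s.
R = (PIP − Pplat)/V̇ = (26.5 − 9.5) / 0.9 = 17.0/0.9 = 18.889 cmH2O·s/L.
C = Vt/(Pplat − PEEP) = 440.0 / (9.5 − 4) = 440.0/5.5 = 80.0 mL/cmH2O.
τ = R × C = 18.889 × 0.08 L/cmH2O = 1.511 s.
t = −τ·ln(1 − 0.98) = −1.511·ln(0.02) = 5.911 s.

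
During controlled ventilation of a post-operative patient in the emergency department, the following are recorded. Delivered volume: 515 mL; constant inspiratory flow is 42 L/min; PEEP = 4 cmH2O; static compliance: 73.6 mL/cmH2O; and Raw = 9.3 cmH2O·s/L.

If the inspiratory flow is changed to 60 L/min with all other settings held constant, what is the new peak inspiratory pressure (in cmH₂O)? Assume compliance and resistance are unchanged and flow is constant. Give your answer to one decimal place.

Flow: 42 L/min ÷ 60 = 0.7 L/s.
New flow: 60 L/min ÷ 60 = 1 L/s.
PIP = Vt/C + R·V̇ + PEEP (constant-flow equation of motion).
Only the resistive term changes: ΔPIP = R × ΔV̇ = 9.3 × (1 − 0.7) = 9.3 × 0.3 = 2.79 cmH2O.
Original PIP = 515/73.6 + 9.3×0.7 + 4 = 17.507 cmH2O; new PIP = 17.507 + (2.79) = 20.297 cmH2O.

20.3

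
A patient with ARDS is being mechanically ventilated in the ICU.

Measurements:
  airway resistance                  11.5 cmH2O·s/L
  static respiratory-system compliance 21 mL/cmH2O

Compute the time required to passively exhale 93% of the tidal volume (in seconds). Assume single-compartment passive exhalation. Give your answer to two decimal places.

τ = R × C = 11.5 × 21 mL/cmH2O = 11.5 × 0.021 L/cmH2O = 0.2415 s.
Exhaled fraction f = 1 − e^(−t/τ) → t = −τ·ln(1 − f) = −0.2415·ln(0.07) = 0.6422 s.

0.64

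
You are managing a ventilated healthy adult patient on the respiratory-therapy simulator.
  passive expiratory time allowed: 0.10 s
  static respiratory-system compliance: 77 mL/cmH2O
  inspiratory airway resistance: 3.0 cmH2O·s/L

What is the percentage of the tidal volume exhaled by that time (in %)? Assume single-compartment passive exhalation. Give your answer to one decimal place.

35.1

τ = R × C = 3.0 × 77 mL/cmH2O = 3.0 × 0.077 L/cmH2O = 0.231 s.
Passive exhalation: V(t)/V₀ = e^(−t/τ) = e^(−0.10/0.231) = 0.6486.
Fraction exhaled = 1 − 0.6486 = 0.3514 → 35.14%.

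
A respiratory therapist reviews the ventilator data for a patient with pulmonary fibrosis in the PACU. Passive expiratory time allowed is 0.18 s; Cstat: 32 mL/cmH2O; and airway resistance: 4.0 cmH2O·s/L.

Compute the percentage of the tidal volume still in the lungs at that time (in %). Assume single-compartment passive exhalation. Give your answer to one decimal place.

τ = R × C = 4.0 × 32 mL/cmH2O = 4.0 × 0.032 L/cmH2O = 0.128 s.
Passive exhalation: V(t)/V₀ = e^(−t/τ) = e^(−0.18/0.128) = 0.2451.
Fraction remaining = 0.2451 → 24.51%.

24.5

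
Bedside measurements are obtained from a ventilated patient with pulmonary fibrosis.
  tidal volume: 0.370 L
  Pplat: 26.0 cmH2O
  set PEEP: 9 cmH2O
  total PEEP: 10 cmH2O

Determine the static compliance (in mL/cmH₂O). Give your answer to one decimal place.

End-expiratory occlusion gives total PEEP = 10 cmH2O (intrinsic PEEP = 10 − 9 = 1). Use total PEEP for the elastic gradient.
Cstat = Vt / (Pplat − PEEPtotal) = 370 / (26.0 − 10) = 370 / 16.0 = 23.125 mL/cmH2O.

23.1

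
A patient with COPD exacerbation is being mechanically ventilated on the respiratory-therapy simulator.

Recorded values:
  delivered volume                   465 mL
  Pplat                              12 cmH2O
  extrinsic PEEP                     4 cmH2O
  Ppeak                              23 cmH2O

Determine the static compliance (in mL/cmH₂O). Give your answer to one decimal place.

Cstat = Vt / (Pplat − PEEP) = 465 / (12 − 4) = 465 / 8.0 = 58.125 mL/cmH2O.

58.1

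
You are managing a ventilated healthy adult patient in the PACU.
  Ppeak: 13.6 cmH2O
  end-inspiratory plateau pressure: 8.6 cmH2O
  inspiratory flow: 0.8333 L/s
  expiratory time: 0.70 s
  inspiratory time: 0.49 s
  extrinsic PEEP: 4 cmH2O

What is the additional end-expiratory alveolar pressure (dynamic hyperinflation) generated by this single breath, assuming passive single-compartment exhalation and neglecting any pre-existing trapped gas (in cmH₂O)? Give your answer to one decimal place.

Vt = flow × Ti = 0.8333 L/s × 0.49 s × 1000 mL/L = 408.32 mL.
R = (PIP − Pplat)/V̇ = (13.6 − 8.6) / 0.8333 = 5.0/0.8333 = 6.0 cmH2O·s/L.
C = Vt/(Pplat − PEEP) = 408.32 / (8.6 − 4) = 408.32/4.6 = 88.765 mL/cmH2O.
τ = R × C = 6.0 × 0.08877 L/cmH2O = 0.5326 s.
Fraction remaining = e^(−Te/τ) = e^(−0.70/0.5326) = 0.2687; trapped volume = 408.32 × 0.2687 = 109.72 mL.
Additional alveolar pressure from trapping ≈ V_trapped / C = 109.72 / 88.765 = 1.236 cmH2O.

1.2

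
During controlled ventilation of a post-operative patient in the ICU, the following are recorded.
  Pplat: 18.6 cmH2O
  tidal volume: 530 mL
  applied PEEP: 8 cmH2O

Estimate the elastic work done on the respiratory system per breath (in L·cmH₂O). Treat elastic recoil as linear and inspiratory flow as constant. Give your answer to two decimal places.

2.81

Elastic work ≈ ½ × (Pplat − PEEP) × Vt = 0.5 × (18.6 − 8) × 0.530 L = 0.5 × 10.6 × 0.530 = 2.809 L·cmH2O.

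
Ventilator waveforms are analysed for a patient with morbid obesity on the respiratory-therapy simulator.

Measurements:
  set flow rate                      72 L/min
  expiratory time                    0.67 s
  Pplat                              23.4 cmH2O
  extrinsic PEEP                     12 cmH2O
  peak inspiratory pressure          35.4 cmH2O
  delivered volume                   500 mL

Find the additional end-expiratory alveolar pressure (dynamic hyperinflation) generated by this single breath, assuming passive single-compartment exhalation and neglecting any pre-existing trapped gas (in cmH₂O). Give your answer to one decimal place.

Flow: 72 L/min ÷ 60 = 1.2 L/s.
R = (PIP − Pplat)/V̇ = (35.4 − 23.4) / 1.2 = 12.0/1.2 = 10.0 cmH2O·s/L.
C = Vt/(Pplat − PEEP) = 500.0 / (23.4 − 12) = 500.0/11.4 = 43.86 mL/cmH2O.
τ = R × C = 10.0 × 0.04386 L/cmH2O = 0.4386 s.
Fraction remaining = e^(−Te/τ) = e^(−0.67/0.4386) = 0.2171; trapped volume = 500.0 × 0.2171 = 108.55 mL.
Additional alveolar pressure from trapping ≈ V_trapped / C = 108.55 / 43.86 = 2.475 cmH2O.

2.5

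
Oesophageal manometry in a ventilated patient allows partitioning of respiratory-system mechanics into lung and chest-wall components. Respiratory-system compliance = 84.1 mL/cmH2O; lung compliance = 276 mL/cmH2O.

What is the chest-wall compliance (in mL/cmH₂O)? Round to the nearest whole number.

1/Ccw = 1/Crs − 1/CL.
1/Ccw = 1/84.1 − 1/276 = 0.008267.
Ccw = 120.96 mL/cmH2O.

121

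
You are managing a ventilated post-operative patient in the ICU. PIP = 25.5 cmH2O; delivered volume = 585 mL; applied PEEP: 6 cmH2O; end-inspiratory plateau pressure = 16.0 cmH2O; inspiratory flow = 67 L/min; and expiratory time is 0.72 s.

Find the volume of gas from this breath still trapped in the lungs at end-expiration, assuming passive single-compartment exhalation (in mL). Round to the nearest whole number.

138

Flow: 67 L/min ÷ 60 = 1.1167 L/s.
R = (PIP − Pplat)/V̇ = (25.5 − 16.0) / 1.1167 = 9.5/1.1167 = 8.507 cmH2O·s/L.
C = Vt/(Pplat − PEEP) = 585.0 / (16.0 − 6) = 585.0/10.0 = 58.5 mL/cmH2O.
τ = R × C = 8.507 × 0.0585 L/cmH2O = 0.4977 s.
Fraction remaining = e^(−Te/τ) = e^(−0.72/0.4977) = 0.2354.
Trapped volume = 585.0 × 0.2354 = 137.71 mL.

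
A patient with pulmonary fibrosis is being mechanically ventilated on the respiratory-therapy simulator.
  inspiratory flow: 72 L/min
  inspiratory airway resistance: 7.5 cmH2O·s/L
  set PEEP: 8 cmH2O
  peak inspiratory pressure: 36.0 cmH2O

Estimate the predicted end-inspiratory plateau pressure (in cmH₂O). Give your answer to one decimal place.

27.0

Flow: 72 L/min ÷ 60 = 1.2 L/s.
Pplat = PIP − Raw × flow = 36.0 − 7.5 × 1.2 = 36.0 − 9.0 = 27.0 cmH2O.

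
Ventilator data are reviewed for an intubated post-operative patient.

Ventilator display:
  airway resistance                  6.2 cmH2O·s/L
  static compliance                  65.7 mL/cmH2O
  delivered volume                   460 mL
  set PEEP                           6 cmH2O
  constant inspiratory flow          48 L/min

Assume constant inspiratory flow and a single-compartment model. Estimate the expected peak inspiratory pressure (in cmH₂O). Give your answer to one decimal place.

18.0

Flow: 48 L/min ÷ 60 = 0.8 L/s.
Equation of motion (constant flow): PIP = Vt/C + R·V̇ + PEEP.
PIP = 460/65.7 + 6.2×0.8 + 6 = 7.002 + 4.96 + 6 = 17.962 cmH2O.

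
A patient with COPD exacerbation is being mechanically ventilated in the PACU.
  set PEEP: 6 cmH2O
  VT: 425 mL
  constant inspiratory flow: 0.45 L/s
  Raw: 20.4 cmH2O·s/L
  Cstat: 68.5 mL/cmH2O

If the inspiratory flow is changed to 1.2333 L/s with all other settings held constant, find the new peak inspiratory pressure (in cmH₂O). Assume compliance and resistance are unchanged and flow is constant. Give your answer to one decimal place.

37.4

PIP = Vt/C + R·V̇ + PEEP (constant-flow equation of motion).
Only the resistive term changes: ΔPIP = R × ΔV̇ = 20.4 × (1.2333 − 0.45) = 20.4 × 0.7833 = 15.979 cmH2O.
Original PIP = 425/68.5 + 20.4×0.45 + 6 = 21.384 cmH2O; new PIP = 21.384 + (15.979) = 37.363 cmH2O.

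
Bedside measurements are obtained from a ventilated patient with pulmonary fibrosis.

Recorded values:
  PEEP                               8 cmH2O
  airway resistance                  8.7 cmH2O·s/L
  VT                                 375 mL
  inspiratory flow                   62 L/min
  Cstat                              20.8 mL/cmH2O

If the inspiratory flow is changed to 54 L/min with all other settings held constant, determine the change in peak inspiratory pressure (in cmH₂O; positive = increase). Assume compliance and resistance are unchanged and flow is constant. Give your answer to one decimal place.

Flow: 62 L/min ÷ 60 = 1.0333 L/s.
New flow: 54 L/min ÷ 60 = 0.9 L/s.
PIP = Vt/C + R·V̇ + PEEP (constant-flow equation of motion).
Only the resistive term changes: ΔPIP = R × ΔV̇ = 8.7 × (0.9 − 1.0333) = 8.7 × -0.1333 = -1.16 cmH2O.

-1.2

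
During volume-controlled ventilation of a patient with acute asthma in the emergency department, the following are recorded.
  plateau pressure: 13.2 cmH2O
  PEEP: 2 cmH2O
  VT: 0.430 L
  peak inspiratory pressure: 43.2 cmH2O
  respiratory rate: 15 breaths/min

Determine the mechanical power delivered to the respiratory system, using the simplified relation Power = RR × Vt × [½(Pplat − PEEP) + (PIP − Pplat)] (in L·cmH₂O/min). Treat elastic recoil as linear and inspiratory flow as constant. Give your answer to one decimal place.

Per-breath work = Vt × [½(Pplat−PEEP) + (PIP−Pplat)] = 0.430 × [0.5×11.2 + 30.0] = 0.430 × 35.6 = 15.308 L·cmH2O.
Power = 15 × 15.308 = 229.62 L·cmH2O/min.

229.6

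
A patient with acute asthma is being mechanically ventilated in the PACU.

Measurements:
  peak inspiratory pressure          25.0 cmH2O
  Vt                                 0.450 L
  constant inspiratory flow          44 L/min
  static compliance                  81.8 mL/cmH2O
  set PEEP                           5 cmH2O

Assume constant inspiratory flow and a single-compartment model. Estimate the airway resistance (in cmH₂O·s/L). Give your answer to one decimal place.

19.8

Flow: 44 L/min ÷ 60 = 0.7333 L/s.
Equation of motion (constant flow): PIP = Vt/C + R·V̇ + PEEP.
R·V̇ = PIP − Vt/C − PEEP = 25.0 − 450/81.8 − 5 = 25.0 − 5.501 − 5 = 14.499 cmH2O.
R = 14.499 / 0.7333 = 19.772 cmH2O·s/L.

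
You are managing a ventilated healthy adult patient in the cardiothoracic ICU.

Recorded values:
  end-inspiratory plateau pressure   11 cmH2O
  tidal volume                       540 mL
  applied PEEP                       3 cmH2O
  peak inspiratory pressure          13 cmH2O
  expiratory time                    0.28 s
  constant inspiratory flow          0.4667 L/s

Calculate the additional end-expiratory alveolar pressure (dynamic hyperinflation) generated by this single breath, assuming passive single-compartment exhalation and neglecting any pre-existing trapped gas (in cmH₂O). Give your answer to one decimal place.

3.0

R = (PIP − Pplat)/V̇ = (13 − 11) / 0.4667 = 2.0/0.4667 = 4.285 cmH2O·s/L.
C = Vt/(Pplat − PEEP) = 540.0 / (11 − 3) = 540.0/8.0 = 67.5 mL/cmH2O.
τ = R × C = 4.285 × 0.0675 L/cmH2O = 0.2892 s.
Fraction remaining = e^(−Te/τ) = e^(−0.28/0.2892) = 0.3798; trapped volume = 540.0 × 0.3798 = 205.09 mL.
Additional alveolar pressure from trapping ≈ V_trapped / C = 205.09 / 67.5 = 3.038 cmH2O.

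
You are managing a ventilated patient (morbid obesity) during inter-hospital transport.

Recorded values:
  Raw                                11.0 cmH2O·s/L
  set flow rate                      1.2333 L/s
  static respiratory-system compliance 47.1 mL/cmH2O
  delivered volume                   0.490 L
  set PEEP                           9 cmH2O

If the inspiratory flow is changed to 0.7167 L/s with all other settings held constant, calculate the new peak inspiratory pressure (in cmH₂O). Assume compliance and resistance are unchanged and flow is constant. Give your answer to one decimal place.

PIP = Vt/C + R·V̇ + PEEP (constant-flow equation of motion).
Only the resistive term changes: ΔPIP = R × ΔV̇ = 11.0 × (0.7167 − 1.2333) = 11.0 × -0.5166 = -5.683 cmH2O.
Original PIP = 490/47.1 + 11.0×1.2333 + 9 = 32.97 cmH2O; new PIP = 32.97 + (-5.683) = 27.287 cmH2O.

27.3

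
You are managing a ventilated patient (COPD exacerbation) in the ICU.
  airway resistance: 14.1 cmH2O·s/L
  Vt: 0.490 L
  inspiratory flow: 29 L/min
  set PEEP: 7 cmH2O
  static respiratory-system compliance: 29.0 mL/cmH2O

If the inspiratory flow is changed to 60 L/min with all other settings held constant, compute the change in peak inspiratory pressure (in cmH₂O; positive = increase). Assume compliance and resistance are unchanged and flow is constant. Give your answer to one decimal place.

Flow: 29 L/min ÷ 60 = 0.4833 L/s.
New flow: 60 L/min ÷ 60 = 1 L/s.
PIP = Vt/C + R·V̇ + PEEP (constant-flow equation of motion).
Only the resistive term changes: ΔPIP = R × ΔV̇ = 14.1 × (1 − 0.4833) = 14.1 × 0.5167 = 7.285 cmH2O.

7.3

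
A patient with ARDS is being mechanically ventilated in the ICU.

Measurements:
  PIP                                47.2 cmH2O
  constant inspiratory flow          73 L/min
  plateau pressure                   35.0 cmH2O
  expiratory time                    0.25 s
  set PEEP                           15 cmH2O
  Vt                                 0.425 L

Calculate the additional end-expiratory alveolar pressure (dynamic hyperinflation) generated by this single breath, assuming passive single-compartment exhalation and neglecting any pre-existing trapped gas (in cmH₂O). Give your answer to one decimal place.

6.2

Flow: 73 L/min ÷ 60 = 1.2167 L/s.
R = (PIP − Pplat)/V̇ = (47.2 − 35.0) / 1.2167 = 12.2/1.2167 = 10.027 cmH2O·s/L.
C = Vt/(Pplat − PEEP) = 425.0 / (35.0 − 15) = 425.0/20.0 = 21.25 mL/cmH2O.
τ = R × C = 10.027 × 0.02125 L/cmH2O = 0.2131 s.
Fraction remaining = e^(−Te/τ) = e^(−0.25/0.2131) = 0.3094; trapped volume = 425.0 × 0.3094 = 131.5 mL.
Additional alveolar pressure from trapping ≈ V_trapped / C = 131.5 / 21.25 = 6.188 cmH2O.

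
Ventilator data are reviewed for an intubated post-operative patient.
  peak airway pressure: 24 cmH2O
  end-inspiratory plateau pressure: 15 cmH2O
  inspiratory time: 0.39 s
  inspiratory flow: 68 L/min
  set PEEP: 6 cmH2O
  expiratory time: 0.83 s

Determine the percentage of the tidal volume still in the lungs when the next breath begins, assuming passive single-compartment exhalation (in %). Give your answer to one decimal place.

11.9

Flow: 68 L/min ÷ 60 = 1.1333 L/s.
Vt = flow × Ti = 1.1333 L/s × 0.39 s × 1000 mL/L = 441.99 mL.
R = (PIP − Pplat)/V̇ = (24 − 15) / 1.1333 = 9.0/1.1333 = 7.941 cmH2O·s/L.
C = Vt/(Pplat − PEEP) = 441.99 / (15 − 6) = 441.99/9.0 = 49.11 mL/cmH2O.
τ = R × C = 7.941 × 0.04911 L/cmH2O = 0.39 s.
Fraction remaining at end-expiration = e^(−Te/τ) = e^(−0.83/0.39) = 0.1191 → 11.91%.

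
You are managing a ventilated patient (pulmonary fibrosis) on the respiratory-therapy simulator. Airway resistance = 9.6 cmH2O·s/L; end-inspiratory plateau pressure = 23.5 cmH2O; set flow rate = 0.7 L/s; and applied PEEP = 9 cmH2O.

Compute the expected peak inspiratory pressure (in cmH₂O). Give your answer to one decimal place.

PIP = Pplat + Raw × flow = 23.5 + 9.6 × 0.7 = 23.5 + 6.72 = 30.22 cmH2O.

30.2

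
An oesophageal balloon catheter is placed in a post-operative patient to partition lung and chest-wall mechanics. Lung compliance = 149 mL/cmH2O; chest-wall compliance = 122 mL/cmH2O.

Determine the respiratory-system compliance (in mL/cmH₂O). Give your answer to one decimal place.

Lung and chest wall are elastances in series: 1/Crs = 1/CL + 1/Ccw.
1/Crs = 1/149 + 1/122 = 0.01491.
Crs = 67.069 mL/cmH2O.

67.1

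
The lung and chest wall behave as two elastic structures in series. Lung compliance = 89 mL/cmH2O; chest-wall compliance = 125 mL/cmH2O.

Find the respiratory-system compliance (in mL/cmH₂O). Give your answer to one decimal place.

Lung and chest wall are elastances in series: 1/Crs = 1/CL + 1/Ccw.
1/Crs = 1/89 + 1/125 = 0.01924.
Crs = 51.975 mL/cmH2O.

52.0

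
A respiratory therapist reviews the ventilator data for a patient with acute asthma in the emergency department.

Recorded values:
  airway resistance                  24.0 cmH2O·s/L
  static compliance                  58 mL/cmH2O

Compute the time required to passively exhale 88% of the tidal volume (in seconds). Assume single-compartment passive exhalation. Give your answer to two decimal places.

2.95

τ = R × C = 24.0 × 58 mL/cmH2O = 24.0 × 0.058 L/cmH2O = 1.392 s.
Exhaled fraction f = 1 − e^(−t/τ) → t = −τ·ln(1 − f) = −1.392·ln(0.12) = 2.951 s.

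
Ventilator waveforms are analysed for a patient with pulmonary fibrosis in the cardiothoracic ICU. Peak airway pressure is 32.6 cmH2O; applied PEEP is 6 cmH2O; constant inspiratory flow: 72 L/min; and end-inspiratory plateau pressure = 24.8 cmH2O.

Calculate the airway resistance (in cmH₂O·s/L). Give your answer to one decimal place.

Flow: 72 L/min ÷ 60 = 1.2 L/s.
Raw = (PIP − Pplat) / flow = (32.6 − 24.8) / 1.2 = 7.8 / 1.2 = 6.5 cmH2O·s/L.

6.5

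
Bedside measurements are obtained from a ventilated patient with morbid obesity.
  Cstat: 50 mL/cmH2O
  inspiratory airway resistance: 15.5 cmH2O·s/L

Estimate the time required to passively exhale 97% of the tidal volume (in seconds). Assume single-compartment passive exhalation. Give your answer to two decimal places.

τ = R × C = 15.5 × 50 mL/cmH2O = 15.5 × 0.050 L/cmH2O = 0.775 s.
Exhaled fraction f = 1 − e^(−t/τ) → t = −τ·ln(1 − f) = −0.775·ln(0.03) = 2.718 s.

2.72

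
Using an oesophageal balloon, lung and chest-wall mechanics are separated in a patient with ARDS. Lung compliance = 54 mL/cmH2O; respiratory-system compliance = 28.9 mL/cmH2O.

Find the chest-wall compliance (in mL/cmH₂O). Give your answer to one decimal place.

1/Ccw = 1/Crs − 1/CL.
1/Ccw = 1/28.9 − 1/54 = 0.01608.
Ccw = 62.189 mL/cmH2O.

62.2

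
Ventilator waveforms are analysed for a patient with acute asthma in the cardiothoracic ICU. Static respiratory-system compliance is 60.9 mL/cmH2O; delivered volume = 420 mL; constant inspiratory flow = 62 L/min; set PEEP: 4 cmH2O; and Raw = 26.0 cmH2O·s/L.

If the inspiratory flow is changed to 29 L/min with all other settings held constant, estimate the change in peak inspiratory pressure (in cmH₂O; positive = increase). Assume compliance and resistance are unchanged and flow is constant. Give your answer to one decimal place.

Flow: 62 L/min ÷ 60 = 1.0333 L/s.
New flow: 29 L/min ÷ 60 = 0.4833 L/s.
PIP = Vt/C + R·V̇ + PEEP (constant-flow equation of motion).
Only the resistive term changes: ΔPIP = R × ΔV̇ = 26.0 × (0.4833 − 1.0333) = 26.0 × -0.55 = -14.3 cmH2O.

-14.3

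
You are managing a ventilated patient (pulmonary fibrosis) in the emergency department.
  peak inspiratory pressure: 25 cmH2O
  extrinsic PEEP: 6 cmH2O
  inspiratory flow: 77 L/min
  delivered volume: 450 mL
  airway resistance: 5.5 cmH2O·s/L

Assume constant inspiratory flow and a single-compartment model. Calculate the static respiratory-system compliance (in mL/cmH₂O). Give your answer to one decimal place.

Flow: 77 L/min ÷ 60 = 1.2833 L/s.
Equation of motion (constant flow): PIP = Vt/C + R·V̇ + PEEP.
Vt/C = PIP − R·V̇ − PEEP = 25 − 5.5×1.2833 − 6 = 25 − 7.058 − 6 = 11.942 cmH2O.
C = Vt / 11.942 = 450 / 11.942 = 37.682 mL/cmH2O.

37.7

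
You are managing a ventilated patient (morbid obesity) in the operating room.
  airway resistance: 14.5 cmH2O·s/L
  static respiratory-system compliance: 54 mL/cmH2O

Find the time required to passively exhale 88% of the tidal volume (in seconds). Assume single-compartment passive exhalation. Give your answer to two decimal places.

1.66

τ = R × C = 14.5 × 54 mL/cmH2O = 14.5 × 0.054 L/cmH2O = 0.783 s.
Exhaled fraction f = 1 − e^(−t/τ) → t = −τ·ln(1 − f) = −0.783·ln(0.12) = 1.66 s.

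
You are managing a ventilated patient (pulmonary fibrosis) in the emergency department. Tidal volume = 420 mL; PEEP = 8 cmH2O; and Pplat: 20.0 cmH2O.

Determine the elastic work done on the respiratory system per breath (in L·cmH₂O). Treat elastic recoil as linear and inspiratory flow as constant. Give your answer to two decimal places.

2.52

Elastic work ≈ ½ × (Pplat − PEEP) × Vt = 0.5 × (20.0 − 8) × 0.420 L = 0.5 × 12.0 × 0.420 = 2.52 L·cmH2O.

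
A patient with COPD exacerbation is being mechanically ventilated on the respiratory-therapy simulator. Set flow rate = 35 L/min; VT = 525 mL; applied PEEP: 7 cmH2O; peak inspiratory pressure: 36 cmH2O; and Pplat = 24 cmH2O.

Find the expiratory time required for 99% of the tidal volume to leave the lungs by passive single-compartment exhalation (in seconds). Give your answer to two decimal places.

2.93

Flow: 35 L/min ÷ 60 = 0.5833 L/s.
R = (PIP − Pplat)/V̇ = (36 − 24) / 0.5833 = 12.0/0.5833 = 20.573 cmH2O·s/L.
C = Vt/(Pplat − PEEP) = 525.0 / (24 − 7) = 525.0/17.0 = 30.882 mL/cmH2O.
τ = R × C = 20.573 × 0.03088 L/cmH2O = 0.6353 s.
t = −τ·ln(1 − 0.99) = −0.6353·ln(0.01) = 2.926 s.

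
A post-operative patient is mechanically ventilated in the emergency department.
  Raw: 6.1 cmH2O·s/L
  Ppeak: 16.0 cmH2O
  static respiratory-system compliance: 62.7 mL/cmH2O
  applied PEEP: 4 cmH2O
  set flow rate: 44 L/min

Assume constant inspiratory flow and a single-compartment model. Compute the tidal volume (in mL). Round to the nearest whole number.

Flow: 44 L/min ÷ 60 = 0.7333 L/s.
Equation of motion (constant flow): PIP = Vt/C + R·V̇ + PEEP.
Vt/C = PIP − R·V̇ − PEEP = 16.0 − 4.473 − 4 = 7.527 cmH2O.
Vt = C × 7.527 = 62.7 × 7.527 = 471.94 mL.

472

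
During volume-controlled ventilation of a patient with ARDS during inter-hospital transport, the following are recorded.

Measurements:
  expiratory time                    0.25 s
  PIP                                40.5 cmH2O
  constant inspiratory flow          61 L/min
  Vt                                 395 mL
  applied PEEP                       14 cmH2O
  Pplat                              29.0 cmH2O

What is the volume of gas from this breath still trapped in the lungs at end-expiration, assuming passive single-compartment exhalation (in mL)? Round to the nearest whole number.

171

Flow: 61 L/min ÷ 60 = 1.0167 L/s.
R = (PIP − Pplat)/V̇ = (40.5 − 29.0) / 1.0167 = 11.5/1.0167 = 11.311 cmH2O·s/L.
C = Vt/(Pplat − PEEP) = 395.0 / (29.0 − 14) = 395.0/15.0 = 26.333 mL/cmH2O.
τ = R × C = 11.311 × 0.02633 L/cmH2O = 0.2978 s.
Fraction remaining = e^(−Te/τ) = e^(−0.25/0.2978) = 0.4319.
Trapped volume = 395.0 × 0.4319 = 170.6 mL.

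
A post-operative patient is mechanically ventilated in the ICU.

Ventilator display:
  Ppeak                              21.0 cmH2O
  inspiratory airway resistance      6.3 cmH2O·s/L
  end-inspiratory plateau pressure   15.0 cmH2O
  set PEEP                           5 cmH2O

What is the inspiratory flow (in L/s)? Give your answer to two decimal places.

flow = (PIP − Pplat) / Raw = 6.0 / 6.3 = 0.9524 L/s.

0.95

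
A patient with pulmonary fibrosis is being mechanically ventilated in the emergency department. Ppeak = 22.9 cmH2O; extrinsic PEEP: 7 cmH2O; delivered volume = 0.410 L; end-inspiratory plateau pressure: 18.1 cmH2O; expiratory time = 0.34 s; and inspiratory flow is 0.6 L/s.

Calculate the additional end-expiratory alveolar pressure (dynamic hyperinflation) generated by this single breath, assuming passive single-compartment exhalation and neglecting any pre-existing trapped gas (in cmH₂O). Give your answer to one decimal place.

R = (PIP − Pplat)/V̇ = (22.9 − 18.1) / 0.6 = 4.8/0.6 = 8.0 cmH2O·s/L.
C = Vt/(Pplat − PEEP) = 410.0 / (18.1 − 7) = 410.0/11.1 = 36.937 mL/cmH2O.
τ = R × C = 8.0 × 0.03694 L/cmH2O = 0.2955 s.
Fraction remaining = e^(−Te/τ) = e^(−0.34/0.2955) = 0.3164; trapped volume = 410.0 × 0.3164 = 129.72 mL.
Additional alveolar pressure from trapping ≈ V_trapped / C = 129.72 / 36.937 = 3.512 cmH2O.

3.5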